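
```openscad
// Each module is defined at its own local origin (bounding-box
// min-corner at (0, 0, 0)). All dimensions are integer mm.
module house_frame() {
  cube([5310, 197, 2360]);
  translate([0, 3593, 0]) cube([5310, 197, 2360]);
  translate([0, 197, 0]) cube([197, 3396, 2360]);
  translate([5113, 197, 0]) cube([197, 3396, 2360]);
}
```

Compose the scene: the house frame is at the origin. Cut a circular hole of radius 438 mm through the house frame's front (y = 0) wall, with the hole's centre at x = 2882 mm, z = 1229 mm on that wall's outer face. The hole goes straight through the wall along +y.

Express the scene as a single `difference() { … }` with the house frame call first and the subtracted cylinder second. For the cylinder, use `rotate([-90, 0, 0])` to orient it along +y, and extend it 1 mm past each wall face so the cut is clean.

difference() {
  house_frame();
  translate([2882, -1, 1229]) rotate([-90, 0, 0]) cylinder(h = 199, r = 438);
}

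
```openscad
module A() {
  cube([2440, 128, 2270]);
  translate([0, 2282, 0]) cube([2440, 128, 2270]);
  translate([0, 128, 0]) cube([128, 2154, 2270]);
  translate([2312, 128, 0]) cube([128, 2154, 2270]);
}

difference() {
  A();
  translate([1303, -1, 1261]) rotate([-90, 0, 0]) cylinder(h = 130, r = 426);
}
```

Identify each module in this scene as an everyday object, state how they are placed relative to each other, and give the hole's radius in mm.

A is a house frame. The house frame has a circular hole through its front wall. The hole's radius is 426 mm.

The subtracted cylinder has r = 426 mm.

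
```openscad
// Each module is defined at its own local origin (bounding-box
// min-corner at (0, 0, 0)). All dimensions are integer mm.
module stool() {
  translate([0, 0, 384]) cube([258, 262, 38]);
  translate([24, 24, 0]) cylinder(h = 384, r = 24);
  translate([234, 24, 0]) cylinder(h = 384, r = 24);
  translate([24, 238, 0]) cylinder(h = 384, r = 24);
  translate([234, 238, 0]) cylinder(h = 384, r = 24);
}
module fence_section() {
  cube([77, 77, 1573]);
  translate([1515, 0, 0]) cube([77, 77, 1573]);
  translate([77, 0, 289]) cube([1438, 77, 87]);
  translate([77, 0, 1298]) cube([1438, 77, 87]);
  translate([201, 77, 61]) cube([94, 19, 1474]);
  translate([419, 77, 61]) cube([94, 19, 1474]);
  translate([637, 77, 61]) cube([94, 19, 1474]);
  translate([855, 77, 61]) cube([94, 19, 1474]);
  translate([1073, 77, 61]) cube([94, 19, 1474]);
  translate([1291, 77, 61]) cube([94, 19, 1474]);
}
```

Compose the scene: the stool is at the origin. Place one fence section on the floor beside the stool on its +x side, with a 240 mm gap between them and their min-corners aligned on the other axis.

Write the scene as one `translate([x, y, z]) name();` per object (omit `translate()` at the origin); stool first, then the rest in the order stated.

stool();
translate([498, 0, 0]) fence_section();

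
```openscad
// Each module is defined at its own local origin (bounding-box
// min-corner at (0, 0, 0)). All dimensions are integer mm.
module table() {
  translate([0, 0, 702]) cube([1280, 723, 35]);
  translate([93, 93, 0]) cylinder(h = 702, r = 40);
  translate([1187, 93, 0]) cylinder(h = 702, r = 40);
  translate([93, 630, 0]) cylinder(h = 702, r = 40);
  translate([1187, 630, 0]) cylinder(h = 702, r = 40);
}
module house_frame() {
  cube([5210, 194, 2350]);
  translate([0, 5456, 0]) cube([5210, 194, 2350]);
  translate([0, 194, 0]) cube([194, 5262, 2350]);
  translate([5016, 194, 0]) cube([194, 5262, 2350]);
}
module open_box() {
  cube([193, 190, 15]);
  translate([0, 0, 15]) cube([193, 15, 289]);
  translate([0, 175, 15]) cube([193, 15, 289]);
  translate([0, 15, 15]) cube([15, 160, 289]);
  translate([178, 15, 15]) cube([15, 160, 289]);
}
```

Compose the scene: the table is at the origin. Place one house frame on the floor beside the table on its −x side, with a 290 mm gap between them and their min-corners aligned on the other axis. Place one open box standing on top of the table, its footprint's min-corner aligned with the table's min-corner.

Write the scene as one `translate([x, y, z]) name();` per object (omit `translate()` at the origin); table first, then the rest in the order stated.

table();
translate([-5500, 0, 0]) house_frame();
translate([0, 0, 737]) open_box();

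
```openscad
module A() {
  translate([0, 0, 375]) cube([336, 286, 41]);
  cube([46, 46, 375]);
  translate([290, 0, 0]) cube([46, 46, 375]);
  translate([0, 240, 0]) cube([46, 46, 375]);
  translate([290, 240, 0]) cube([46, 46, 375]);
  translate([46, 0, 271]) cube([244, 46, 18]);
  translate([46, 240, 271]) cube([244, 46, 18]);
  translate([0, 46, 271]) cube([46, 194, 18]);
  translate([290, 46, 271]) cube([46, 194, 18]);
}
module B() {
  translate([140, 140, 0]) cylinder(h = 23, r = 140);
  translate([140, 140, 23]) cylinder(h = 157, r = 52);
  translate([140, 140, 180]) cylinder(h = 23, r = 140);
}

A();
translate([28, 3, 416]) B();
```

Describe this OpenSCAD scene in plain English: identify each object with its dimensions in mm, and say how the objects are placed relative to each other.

A is a four-legged stool. The seat is a 336×286×41 mm slab whose top surface is at z = 416 mm; four square legs, each 46×46 mm in cross-section, run from the floor (z = 0) to the underside of the seat, each flush with a corner of the seat. Four stretchers, 46 mm wide and 18 mm tall, connect adjacent legs with their undersides at z = 271 mm, each running between the inner faces of the legs it joins and aligned with the legs' outer faces on the other axis.

B is a spool: two coaxial disc flanges of radius 140 mm and thickness 23 mm, joined by a core cylinder of radius 52 mm and height 157 mm. The lower flange rests on z = 0 and the three cylinders share a vertical axis.

The spool is on top of the stool, centred.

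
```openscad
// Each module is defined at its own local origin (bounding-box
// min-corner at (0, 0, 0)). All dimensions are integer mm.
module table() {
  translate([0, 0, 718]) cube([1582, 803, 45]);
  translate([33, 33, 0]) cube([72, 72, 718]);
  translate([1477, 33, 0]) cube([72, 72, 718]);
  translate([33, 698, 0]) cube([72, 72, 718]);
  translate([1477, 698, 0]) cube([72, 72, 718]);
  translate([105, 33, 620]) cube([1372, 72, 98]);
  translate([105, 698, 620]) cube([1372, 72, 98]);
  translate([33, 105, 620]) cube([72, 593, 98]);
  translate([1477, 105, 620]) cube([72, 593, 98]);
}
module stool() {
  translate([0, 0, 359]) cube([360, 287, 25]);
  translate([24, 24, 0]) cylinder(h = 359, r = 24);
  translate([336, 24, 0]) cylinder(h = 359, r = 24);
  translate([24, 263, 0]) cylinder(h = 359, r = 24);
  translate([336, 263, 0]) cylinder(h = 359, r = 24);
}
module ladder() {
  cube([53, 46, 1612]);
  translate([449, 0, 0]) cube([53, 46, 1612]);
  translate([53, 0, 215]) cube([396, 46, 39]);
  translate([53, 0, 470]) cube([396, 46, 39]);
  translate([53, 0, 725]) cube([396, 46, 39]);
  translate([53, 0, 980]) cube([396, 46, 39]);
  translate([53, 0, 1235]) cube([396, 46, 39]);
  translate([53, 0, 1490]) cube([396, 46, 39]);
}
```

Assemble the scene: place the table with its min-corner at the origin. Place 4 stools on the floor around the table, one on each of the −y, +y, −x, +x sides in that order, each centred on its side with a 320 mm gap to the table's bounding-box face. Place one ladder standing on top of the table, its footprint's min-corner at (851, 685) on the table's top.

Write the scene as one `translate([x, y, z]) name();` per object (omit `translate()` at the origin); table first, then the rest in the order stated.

table();
translate([611, -607, 0]) stool();
translate([611, 1123, 0]) stool();
translate([-680, 258, 0]) stool();
translate([1902, 258, 0]) stool();
translate([851, 685, 763]) ladder();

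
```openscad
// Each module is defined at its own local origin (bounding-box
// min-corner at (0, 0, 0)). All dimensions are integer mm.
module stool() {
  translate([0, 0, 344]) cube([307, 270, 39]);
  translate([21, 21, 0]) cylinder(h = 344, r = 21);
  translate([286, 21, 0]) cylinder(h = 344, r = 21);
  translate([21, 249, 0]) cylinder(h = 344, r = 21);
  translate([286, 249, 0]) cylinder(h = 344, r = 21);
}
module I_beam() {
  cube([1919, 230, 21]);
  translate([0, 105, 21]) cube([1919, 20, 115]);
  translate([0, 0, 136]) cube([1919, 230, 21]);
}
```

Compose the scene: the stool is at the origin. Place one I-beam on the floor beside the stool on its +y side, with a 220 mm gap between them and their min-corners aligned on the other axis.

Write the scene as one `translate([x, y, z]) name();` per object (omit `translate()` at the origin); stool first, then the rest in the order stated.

stool();
translate([0, 490, 0]) I_beam();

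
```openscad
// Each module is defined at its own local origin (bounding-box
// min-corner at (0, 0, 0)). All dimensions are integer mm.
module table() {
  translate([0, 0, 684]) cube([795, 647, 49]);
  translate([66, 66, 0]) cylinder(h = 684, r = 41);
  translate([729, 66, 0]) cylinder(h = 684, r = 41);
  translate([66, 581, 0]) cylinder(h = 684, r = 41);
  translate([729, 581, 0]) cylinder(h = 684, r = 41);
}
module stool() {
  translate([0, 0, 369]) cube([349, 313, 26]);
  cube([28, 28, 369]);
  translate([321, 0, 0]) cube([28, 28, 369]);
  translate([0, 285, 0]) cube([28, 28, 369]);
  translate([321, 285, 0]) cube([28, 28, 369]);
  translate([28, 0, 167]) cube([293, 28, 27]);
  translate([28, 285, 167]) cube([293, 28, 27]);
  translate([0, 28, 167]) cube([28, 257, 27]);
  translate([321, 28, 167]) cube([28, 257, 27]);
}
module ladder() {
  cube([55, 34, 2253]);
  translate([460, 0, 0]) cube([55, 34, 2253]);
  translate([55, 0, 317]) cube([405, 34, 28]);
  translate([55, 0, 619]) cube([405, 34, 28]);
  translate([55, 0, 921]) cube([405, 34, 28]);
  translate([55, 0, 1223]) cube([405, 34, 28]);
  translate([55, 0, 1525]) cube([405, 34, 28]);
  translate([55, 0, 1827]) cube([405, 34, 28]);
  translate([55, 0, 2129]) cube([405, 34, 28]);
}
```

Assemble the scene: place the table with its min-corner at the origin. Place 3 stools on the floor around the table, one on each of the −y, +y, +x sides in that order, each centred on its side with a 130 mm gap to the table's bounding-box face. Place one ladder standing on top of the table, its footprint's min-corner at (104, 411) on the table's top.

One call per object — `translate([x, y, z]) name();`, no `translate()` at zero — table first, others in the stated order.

table();
translate([223, -443, 0]) stool();
translate([223, 777, 0]) stool();
translate([925, 167, 0]) stool();
translate([104, 411, 733]) ladder();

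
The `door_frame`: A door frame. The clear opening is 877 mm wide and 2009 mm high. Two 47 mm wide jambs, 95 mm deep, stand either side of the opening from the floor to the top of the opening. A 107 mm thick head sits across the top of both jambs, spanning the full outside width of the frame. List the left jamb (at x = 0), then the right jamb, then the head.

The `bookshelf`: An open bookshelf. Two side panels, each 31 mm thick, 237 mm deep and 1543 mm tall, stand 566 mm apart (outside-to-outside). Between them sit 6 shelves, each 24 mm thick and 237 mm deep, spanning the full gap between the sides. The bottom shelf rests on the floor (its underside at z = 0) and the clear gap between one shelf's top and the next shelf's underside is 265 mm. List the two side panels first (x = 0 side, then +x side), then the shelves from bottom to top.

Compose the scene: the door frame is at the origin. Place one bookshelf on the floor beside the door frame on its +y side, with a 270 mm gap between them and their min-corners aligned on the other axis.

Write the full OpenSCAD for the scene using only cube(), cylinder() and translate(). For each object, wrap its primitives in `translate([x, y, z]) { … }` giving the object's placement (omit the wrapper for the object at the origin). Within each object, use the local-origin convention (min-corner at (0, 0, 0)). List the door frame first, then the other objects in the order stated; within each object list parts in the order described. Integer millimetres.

cube([47, 95, 2009]);
translate([924, 0, 0]) cube([47, 95, 2009]);
translate([0, 0, 2009]) cube([971, 95, 107]);
translate([0, 365, 0]) {
  cube([31, 237, 1543]);
  translate([535, 0, 0]) cube([31, 237, 1543]);
  translate([31, 0, 0]) cube([504, 237, 24]);
  translate([31, 0, 289]) cube([504, 237, 24]);
  translate([31, 0, 578]) cube([504, 237, 24]);
  translate([31, 0, 867]) cube([504, 237, 24]);
  translate([31, 0, 1156]) cube([504, 237, 24]);
  translate([31, 0, 1445]) cube([504, 237, 24]);
}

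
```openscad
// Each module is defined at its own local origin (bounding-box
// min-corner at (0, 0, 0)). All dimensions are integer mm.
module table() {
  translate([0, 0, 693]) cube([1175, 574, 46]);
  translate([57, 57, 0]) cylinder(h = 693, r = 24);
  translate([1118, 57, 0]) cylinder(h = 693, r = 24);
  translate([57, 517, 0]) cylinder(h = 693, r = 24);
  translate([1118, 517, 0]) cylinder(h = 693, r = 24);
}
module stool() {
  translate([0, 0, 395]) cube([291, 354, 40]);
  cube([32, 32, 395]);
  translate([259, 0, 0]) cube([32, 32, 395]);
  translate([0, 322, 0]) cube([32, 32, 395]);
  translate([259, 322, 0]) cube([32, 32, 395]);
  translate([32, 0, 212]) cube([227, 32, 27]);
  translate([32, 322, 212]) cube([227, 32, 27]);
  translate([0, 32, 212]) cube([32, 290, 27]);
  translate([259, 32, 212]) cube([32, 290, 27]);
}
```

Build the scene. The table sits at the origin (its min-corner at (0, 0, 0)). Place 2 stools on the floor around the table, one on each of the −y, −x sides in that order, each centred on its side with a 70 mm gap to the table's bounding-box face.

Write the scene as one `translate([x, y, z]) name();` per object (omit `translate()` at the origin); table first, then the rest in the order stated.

table();
translate([442, -424, 0]) stool();
translate([-361, 110, 0]) stool();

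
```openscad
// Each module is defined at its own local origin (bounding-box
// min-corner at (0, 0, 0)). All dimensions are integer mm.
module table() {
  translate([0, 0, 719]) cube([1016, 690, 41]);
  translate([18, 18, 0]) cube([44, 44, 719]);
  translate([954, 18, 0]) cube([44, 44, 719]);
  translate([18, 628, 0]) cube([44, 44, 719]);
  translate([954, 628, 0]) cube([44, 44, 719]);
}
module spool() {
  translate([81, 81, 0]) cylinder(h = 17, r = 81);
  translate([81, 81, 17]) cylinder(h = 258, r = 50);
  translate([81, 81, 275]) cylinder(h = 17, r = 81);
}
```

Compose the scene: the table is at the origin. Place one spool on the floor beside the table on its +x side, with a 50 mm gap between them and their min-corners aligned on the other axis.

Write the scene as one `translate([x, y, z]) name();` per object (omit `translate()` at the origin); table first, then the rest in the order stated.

table();
translate([1066, 0, 0]) spool();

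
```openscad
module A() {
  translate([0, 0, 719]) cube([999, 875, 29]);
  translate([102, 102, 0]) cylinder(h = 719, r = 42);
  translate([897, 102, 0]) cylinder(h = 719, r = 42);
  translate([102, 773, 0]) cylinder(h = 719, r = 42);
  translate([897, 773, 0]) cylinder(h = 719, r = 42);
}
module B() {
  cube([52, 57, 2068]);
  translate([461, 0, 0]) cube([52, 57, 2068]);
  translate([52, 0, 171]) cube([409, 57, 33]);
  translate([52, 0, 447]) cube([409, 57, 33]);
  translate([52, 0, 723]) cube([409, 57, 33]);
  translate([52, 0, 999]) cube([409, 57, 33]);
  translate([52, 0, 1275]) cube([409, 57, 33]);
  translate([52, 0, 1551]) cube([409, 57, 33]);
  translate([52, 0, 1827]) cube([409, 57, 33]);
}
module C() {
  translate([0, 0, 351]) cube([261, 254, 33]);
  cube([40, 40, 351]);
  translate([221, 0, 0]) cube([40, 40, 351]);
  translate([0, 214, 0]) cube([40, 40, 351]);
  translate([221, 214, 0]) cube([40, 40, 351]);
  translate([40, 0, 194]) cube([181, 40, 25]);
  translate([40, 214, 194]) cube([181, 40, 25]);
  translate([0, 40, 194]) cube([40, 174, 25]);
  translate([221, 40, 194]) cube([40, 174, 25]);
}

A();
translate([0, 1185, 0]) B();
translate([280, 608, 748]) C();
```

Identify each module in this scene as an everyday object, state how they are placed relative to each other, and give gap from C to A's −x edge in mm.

The stool's min-x is at 280; the table's min-x is 0; gap = 280 mm.

A is a table. B is a ladder. C is a stool. The ladder is on the floor beside the table on its +y side. The stool is on top of the table. The gap from the stool to the table's −x edge is 280 mm.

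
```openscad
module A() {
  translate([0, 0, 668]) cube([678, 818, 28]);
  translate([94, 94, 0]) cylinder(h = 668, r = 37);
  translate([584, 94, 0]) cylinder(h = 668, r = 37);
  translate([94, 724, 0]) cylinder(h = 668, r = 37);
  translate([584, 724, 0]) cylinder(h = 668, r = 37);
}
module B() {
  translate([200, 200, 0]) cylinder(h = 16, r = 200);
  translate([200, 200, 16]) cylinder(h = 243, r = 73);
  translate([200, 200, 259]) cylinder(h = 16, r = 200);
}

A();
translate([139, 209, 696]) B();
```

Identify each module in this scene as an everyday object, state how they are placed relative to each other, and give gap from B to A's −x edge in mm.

A is a table. B is a spool. The spool is on top of the table, centred. The gap from the spool to the table's −x edge is 139 mm.

The spool's min-x is at 139; the table's min-x is 0; gap = 139 mm.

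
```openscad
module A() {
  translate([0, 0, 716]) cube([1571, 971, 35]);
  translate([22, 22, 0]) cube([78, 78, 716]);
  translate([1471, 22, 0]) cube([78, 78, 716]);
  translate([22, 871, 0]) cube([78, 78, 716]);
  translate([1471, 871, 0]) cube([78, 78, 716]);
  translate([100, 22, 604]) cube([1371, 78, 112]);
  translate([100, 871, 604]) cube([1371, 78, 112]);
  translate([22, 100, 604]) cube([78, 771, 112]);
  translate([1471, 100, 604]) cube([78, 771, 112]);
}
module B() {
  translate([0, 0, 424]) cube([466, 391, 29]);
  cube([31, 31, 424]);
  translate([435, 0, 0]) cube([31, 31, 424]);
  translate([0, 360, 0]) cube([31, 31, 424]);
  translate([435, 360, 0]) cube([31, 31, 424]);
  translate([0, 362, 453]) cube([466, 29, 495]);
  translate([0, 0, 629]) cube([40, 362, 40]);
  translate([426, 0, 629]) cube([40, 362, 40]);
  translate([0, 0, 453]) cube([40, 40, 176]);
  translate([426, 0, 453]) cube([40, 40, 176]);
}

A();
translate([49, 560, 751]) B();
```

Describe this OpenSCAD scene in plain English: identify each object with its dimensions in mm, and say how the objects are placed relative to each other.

A is a table: top 1571 mm (x) × 971 mm (y), 35 mm thick, upper face at z = 751 mm, on four 78×78 mm square legs, each inset 22 mm from the nearest pair of top edges, running from z = 0 to the bottom of the top. Four apron rails, 78 mm thick and 112 mm tall, run between adjacent legs with their top edges flush with the underside of the top and their outer faces flush with the legs' outer faces.

B is a chair. The seat is a 466×391×29 mm slab with its top at z = 453 mm, on four 31×31 mm corner legs (flush with the seat edges, standing on z = 0). A flat backrest 29 mm thick, 495 mm tall, spans the full seat width and rises from the seat top along its +y edge, rear face flush with the rear of the seat. Two armrests of 40×40 mm section run along each side from the seat's front edge to the front of the backrest, top faces 216 mm above the seat top and outer faces flush with the seat's x-edges; a 40×40 mm post under the front of each armrest stands on the seat at the front corner.

The chair is on top of the table.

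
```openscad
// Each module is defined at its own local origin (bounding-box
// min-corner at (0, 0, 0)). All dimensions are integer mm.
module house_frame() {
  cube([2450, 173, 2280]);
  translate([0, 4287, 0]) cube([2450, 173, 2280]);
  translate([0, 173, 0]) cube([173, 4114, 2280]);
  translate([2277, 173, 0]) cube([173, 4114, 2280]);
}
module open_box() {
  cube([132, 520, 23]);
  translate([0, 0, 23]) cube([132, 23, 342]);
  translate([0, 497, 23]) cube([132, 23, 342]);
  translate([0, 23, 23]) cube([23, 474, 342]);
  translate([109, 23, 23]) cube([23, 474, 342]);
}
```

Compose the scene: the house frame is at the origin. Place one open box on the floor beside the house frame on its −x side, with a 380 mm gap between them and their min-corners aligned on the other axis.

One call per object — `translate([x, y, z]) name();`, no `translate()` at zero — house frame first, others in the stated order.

house_frame();
translate([-512, 0, 0]) open_box();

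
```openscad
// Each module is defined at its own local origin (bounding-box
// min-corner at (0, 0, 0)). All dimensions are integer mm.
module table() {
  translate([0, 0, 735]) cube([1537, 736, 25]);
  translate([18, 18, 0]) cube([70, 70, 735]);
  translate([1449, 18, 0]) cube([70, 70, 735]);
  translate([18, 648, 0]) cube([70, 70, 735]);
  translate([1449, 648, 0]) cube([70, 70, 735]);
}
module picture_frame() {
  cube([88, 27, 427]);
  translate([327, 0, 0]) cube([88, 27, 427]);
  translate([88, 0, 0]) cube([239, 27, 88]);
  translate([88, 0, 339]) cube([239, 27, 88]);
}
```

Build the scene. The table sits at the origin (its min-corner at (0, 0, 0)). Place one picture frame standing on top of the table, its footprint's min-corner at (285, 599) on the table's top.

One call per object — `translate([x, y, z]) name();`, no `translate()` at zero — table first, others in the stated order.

table();
translate([285, 599, 760]) picture_frame();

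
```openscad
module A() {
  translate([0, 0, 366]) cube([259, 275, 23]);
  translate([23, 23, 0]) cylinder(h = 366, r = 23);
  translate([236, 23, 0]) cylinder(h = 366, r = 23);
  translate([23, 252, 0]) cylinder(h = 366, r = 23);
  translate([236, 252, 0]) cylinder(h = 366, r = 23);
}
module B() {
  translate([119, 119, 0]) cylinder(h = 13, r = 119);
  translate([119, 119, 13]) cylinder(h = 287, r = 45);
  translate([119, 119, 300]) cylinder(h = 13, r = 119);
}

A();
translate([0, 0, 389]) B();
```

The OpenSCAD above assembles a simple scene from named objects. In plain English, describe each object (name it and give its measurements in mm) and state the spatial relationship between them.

A is a four-legged stool. The seat is 259×275 mm, 23 mm thick, top at z = 389 mm. It stands on four round legs, each 46 mm in diameter, from z = 0 to the seat underside, each leg's axis is inset half a diameter from the nearest pair of seat edges (so the leg's bounding box is flush with the corner).

B is a spool: two coaxial disc flanges of radius 119 mm and thickness 13 mm, joined by a core cylinder of radius 45 mm and height 287 mm. The lower flange rests on z = 0 and the three cylinders share a vertical axis.

The spool is on top of the stool.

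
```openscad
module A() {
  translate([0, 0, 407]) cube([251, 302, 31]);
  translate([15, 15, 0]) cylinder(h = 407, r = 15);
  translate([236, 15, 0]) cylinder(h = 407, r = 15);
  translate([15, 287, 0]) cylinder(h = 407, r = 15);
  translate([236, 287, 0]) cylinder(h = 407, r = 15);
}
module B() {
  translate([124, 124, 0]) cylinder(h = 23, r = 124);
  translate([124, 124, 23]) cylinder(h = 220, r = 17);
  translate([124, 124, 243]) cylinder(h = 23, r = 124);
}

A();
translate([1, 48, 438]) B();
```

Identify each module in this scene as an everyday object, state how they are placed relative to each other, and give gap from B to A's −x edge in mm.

A is a stool. B is a spool. The spool is on top of the stool. The gap from the spool to the stool's −x edge is 1 mm.

The spool's min-x is at 1; the stool's min-x is 0; gap = 1 mm.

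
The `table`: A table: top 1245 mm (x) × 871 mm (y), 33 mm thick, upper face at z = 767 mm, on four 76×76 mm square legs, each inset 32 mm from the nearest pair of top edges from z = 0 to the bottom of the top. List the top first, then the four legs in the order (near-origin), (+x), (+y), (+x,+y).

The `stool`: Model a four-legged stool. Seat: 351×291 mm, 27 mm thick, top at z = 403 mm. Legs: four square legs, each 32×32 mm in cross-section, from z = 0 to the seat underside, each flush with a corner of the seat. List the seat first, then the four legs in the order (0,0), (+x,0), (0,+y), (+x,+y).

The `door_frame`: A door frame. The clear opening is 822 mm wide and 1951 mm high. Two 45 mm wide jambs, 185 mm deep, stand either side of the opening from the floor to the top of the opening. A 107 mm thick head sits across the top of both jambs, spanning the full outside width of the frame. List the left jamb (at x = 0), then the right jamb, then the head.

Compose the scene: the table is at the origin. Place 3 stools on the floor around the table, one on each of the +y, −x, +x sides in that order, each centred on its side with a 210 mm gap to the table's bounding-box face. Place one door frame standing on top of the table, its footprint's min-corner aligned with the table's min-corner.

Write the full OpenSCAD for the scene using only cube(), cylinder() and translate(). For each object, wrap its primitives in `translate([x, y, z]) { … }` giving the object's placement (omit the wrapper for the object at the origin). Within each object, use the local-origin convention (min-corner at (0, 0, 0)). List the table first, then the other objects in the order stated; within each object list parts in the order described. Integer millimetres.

translate([0, 0, 734]) cube([1245, 871, 33]);
translate([32, 32, 0]) cube([76, 76, 734]);
translate([1137, 32, 0]) cube([76, 76, 734]);
translate([32, 763, 0]) cube([76, 76, 734]);
translate([1137, 763, 0]) cube([76, 76, 734]);
translate([447, 1081, 0]) {
  translate([0, 0, 376]) cube([351, 291, 27]);
  cube([32, 32, 376]);
  translate([319, 0, 0]) cube([32, 32, 376]);
  translate([0, 259, 0]) cube([32, 32, 376]);
  translate([319, 259, 0]) cube([32, 32, 376]);
}
translate([-561, 290, 0]) {
  translate([0, 0, 376]) cube([351, 291, 27]);
  cube([32, 32, 376]);
  translate([319, 0, 0]) cube([32, 32, 376]);
  translate([0, 259, 0]) cube([32, 32, 376]);
  translate([319, 259, 0]) cube([32, 32, 376]);
}
translate([1455, 290, 0]) {
  translate([0, 0, 376]) cube([351, 291, 27]);
  cube([32, 32, 376]);
  translate([319, 0, 0]) cube([32, 32, 376]);
  translate([0, 259, 0]) cube([32, 32, 376]);
  translate([319, 259, 0]) cube([32, 32, 376]);
}
translate([0, 0, 767]) {
  cube([45, 185, 1951]);
  translate([867, 0, 0]) cube([45, 185, 1951]);
  translate([0, 0, 1951]) cube([912, 185, 107]);
}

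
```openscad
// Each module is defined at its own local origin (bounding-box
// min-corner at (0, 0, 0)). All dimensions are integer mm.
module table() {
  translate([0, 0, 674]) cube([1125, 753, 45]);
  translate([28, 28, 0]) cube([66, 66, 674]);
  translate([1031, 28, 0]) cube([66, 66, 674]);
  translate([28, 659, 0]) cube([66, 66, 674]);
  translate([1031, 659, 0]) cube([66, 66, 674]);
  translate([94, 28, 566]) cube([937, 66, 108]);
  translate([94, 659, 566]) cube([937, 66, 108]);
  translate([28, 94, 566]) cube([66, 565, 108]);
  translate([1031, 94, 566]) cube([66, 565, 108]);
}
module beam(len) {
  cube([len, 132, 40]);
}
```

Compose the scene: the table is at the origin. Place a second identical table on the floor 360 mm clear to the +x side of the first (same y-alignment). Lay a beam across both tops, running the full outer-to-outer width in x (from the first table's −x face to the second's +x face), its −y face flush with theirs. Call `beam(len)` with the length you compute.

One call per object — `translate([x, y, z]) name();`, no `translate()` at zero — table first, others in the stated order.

table();
translate([1485, 0, 0]) table();
translate([0, 0, 719]) beam(2610);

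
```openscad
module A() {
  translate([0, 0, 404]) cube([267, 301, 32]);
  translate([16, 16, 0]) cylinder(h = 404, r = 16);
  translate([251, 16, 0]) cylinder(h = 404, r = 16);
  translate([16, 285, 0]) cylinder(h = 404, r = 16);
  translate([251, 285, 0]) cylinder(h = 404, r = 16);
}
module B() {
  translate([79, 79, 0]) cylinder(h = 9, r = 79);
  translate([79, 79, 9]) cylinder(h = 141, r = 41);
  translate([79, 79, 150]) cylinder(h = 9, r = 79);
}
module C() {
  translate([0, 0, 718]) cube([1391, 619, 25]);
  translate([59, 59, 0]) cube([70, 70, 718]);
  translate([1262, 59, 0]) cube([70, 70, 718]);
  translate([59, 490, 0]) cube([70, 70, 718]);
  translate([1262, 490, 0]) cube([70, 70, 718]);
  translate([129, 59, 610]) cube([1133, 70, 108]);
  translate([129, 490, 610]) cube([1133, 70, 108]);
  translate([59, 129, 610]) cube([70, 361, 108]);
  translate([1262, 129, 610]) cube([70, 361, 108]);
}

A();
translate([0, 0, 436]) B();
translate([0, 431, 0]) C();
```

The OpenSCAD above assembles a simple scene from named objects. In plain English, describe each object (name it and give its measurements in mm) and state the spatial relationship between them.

A is a four-legged stool. The seat is a 267×301×32 mm slab whose top surface is at z = 436 mm; four round legs, each 32 mm in diameter, run from the floor (z = 0) to the underside of the seat, each leg's axis is inset half a diameter from the nearest pair of seat edges (so the leg's bounding box is flush with the corner).

B is a spool: two coaxial disc flanges of radius 79 mm and thickness 9 mm, joined by a core cylinder of radius 41 mm and height 141 mm. The lower flange rests on z = 0 and the three cylinders share a vertical axis.

C is a table with a 1391×619 mm rectangular top, 25 mm thick, top surface at z = 743 mm, supported by four 70×70 mm square legs, each inset 59 mm from the nearest pair of top edges, running from the floor. Four apron rails, 70 mm thick and 108 mm tall, run between adjacent legs with their top edges flush with the underside of the top and their outer faces flush with the legs' outer faces.

The spool is on top of the stool. The table is on the floor beside the stool on its +y side.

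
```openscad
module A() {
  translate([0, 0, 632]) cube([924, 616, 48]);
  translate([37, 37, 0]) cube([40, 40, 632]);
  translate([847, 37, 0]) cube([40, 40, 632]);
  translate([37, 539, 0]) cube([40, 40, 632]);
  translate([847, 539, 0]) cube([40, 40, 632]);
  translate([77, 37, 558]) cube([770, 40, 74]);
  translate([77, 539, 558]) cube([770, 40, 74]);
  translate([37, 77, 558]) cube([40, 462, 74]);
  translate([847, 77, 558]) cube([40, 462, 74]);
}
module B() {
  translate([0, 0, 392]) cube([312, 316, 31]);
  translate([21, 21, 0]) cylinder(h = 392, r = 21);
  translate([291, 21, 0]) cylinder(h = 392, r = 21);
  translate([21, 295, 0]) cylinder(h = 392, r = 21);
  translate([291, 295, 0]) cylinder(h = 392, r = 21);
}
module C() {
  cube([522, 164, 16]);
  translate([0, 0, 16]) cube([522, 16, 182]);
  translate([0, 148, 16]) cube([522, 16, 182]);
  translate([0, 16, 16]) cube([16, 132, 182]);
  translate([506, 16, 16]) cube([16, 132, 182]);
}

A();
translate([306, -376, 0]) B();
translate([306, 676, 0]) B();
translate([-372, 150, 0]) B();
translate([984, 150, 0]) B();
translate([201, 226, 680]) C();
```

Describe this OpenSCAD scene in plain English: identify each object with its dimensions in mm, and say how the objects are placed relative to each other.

A is a table with a 924×616 mm rectangular top, 48 mm thick, top surface at z = 680 mm, supported by four 40×40 mm square legs, each inset 37 mm from the nearest pair of top edges, running from the floor. Four apron rails, 40 mm thick and 74 mm tall, run between adjacent legs with their top edges flush with the underside of the top and their outer faces flush with the legs' outer faces.

B is a simple wooden stool: a rectangular seat 312 mm (x) by 316 mm (y), 31 mm thick, top face at z = 423 mm, on four round legs, each 42 mm in diameter. The legs rest on z = 0, each leg's axis is inset half a diameter from the nearest pair of seat edges (so the leg's bounding box is flush with the corner).

C is an open-topped rectangular box: outside dimensions 522×164×198 mm, with a uniform wall and base thickness of 16 mm. The base is a full 522×164 slab on the floor; four walls sit on top of the base. The front and back walls (the −y and +y sides) span the full width; the two side walls fit between them.

Four stools sit around the table at the −y, +y, −x, +x sides. The open box is on top of the table, centred.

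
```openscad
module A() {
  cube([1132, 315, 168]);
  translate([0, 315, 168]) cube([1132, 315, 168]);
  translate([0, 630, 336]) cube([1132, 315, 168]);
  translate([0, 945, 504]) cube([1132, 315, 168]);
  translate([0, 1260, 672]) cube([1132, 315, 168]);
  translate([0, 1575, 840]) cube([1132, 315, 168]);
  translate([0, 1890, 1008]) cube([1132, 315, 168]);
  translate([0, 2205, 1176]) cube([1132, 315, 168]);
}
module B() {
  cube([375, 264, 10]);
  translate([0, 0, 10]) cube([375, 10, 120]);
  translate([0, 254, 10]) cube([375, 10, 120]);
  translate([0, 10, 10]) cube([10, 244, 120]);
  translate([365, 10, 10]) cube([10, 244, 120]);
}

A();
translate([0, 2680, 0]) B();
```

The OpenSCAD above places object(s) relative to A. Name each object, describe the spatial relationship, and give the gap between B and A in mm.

A is a staircase. B is an open box. The open box is on the floor beside the staircase on its +y side. The gap between the open box and the staircase is 160 mm.

The open box's nearest face is 160 mm from the staircase's +y face.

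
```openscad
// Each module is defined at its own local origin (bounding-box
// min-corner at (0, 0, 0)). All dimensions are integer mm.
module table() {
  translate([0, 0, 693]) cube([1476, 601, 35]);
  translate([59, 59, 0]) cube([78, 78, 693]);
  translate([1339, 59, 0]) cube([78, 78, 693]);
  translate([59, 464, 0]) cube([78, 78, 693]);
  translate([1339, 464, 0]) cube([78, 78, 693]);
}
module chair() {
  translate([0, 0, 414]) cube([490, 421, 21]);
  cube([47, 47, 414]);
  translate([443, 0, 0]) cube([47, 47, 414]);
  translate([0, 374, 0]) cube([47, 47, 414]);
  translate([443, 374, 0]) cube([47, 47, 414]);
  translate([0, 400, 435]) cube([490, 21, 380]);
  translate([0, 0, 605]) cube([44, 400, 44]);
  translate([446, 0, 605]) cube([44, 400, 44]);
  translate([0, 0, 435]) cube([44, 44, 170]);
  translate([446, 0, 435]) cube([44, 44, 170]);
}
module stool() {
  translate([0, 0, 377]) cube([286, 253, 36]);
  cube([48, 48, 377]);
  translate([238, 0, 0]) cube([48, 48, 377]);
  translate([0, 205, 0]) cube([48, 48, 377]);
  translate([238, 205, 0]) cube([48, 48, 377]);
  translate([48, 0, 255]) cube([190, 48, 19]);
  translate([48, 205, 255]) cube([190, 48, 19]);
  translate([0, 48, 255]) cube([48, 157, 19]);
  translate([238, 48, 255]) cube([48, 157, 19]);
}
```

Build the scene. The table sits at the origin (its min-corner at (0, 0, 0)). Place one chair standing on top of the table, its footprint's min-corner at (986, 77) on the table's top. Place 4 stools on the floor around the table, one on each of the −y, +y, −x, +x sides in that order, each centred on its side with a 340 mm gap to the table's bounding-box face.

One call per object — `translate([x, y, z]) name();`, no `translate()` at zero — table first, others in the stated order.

table();
translate([986, 77, 728]) chair();
translate([595, -593, 0]) stool();
translate([595, 941, 0]) stool();
translate([-626, 174, 0]) stool();
translate([1816, 174, 0]) stool();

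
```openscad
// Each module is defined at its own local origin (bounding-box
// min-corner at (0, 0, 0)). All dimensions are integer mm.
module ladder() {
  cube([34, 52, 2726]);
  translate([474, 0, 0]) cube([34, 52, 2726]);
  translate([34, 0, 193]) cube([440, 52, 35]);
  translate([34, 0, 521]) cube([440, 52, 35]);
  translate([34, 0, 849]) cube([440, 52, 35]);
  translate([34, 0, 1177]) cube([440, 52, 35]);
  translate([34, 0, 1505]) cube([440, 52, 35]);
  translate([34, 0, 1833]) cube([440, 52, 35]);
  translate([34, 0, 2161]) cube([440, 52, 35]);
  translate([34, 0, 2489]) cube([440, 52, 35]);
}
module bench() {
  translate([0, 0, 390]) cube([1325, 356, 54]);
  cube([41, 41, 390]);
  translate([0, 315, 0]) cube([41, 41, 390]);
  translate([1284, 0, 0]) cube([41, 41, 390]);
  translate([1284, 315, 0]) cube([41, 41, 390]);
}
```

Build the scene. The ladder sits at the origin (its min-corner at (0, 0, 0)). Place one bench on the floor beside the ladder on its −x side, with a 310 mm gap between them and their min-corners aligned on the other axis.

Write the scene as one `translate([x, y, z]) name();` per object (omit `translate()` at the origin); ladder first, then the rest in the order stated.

ladder();
translate([-1635, 0, 0]) bench();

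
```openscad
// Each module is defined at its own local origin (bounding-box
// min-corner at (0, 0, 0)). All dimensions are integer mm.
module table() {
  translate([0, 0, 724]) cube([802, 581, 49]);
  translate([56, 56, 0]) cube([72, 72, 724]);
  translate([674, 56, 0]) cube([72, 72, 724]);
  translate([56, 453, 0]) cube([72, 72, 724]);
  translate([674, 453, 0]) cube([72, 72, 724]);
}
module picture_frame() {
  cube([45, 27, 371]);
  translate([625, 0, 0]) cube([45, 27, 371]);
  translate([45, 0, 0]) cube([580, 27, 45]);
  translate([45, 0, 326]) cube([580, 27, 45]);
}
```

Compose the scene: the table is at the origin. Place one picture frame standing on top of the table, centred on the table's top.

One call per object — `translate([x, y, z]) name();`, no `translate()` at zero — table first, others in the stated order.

table();
translate([66, 277, 773]) picture_frame();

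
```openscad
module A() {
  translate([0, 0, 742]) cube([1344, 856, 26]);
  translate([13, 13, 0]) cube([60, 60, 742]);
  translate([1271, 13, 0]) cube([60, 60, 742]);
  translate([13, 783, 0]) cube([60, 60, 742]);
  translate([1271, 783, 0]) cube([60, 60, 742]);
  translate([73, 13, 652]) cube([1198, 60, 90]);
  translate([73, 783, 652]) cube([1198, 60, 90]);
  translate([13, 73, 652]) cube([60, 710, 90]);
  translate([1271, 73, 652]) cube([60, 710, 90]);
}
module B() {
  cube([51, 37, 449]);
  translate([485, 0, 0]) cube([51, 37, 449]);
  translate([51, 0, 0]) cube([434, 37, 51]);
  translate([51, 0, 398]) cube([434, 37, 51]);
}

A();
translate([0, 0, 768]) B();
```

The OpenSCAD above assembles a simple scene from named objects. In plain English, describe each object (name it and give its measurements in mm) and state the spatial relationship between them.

A is a table with a 1344×856 mm rectangular top, 26 mm thick, top surface at z = 768 mm, supported by four 60×60 mm square legs, each inset 13 mm from the nearest pair of top edges, running from the floor. Four apron rails, 60 mm thick and 90 mm tall, run between adjacent legs with their top edges flush with the underside of the top and their outer faces flush with the legs' outer faces.

B is a picture frame with a 434×347 mm rectangular opening (x by z) and a uniform 51 mm border on every side. Frame depth is 37 mm along y. It is built from two vertical stiles running the full outside height and two horizontal rails spanning the gap between the stiles.

The picture frame is on top of the table.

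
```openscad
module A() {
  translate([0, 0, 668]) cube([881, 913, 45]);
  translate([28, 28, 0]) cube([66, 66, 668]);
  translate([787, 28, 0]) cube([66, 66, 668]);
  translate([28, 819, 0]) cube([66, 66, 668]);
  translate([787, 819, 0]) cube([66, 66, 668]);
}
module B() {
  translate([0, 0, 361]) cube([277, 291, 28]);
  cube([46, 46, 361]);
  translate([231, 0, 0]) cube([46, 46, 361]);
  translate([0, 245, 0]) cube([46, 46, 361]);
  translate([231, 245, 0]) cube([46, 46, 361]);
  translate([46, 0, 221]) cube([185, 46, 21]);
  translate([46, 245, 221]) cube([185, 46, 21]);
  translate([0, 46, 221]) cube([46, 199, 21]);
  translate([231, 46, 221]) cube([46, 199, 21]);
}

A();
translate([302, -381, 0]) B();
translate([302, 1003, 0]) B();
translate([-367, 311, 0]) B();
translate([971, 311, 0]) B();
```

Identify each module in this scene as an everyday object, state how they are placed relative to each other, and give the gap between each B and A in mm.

A is a table. B is a stool. Four stools sit around the table at the −y, +y, −x, +x sides. The gap between each stool and the table is 90 mm.

Each stool's nearest face is 90 mm from the table's bounding box.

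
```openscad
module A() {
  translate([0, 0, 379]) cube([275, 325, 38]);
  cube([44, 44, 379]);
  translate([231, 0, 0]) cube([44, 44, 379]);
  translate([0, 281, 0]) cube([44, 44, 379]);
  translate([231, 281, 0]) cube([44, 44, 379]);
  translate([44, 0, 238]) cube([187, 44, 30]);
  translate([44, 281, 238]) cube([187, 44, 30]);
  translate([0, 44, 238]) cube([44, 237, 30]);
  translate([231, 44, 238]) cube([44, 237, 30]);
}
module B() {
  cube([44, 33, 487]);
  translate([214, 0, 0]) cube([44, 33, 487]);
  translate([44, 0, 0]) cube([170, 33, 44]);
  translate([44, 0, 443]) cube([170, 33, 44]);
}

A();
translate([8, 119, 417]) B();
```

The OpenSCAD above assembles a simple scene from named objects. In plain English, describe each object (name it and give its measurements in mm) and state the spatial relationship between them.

A is a four-legged stool. The seat is a 275×325×38 mm slab whose top surface is at z = 417 mm; four square legs, each 44×44 mm in cross-section, run from the floor (z = 0) to the underside of the seat, each flush with a corner of the seat. Four stretchers, 44 mm wide and 30 mm tall, connect adjacent legs with their undersides at z = 238 mm, each running between the inner faces of the legs it joins and aligned with the legs' outer faces on the other axis.

B is a picture frame with a 170×399 mm rectangular opening (x by z) and a uniform 44 mm border on every side. Frame depth is 33 mm along y. It is built from two vertical stiles running the full outside height and two horizontal rails spanning the gap between the stiles.

The picture frame is on top of the stool.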